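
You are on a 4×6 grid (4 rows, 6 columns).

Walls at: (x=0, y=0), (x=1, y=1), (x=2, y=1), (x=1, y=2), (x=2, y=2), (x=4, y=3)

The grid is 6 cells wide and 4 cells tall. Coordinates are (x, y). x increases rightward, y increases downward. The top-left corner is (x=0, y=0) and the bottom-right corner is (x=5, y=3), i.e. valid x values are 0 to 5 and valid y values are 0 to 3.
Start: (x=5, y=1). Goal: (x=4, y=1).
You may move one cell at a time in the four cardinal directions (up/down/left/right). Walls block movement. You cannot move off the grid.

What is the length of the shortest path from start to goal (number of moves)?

Answer: Shortest path length: 1

Derivation:
BFS from (x=5, y=1) until reaching (x=4, y=1):
  Distance 0: (x=5, y=1)
  Distance 1: (x=5, y=0), (x=4, y=1), (x=5, y=2)  <- goal reached here
One shortest path (1 moves): (x=5, y=1) -> (x=4, y=1)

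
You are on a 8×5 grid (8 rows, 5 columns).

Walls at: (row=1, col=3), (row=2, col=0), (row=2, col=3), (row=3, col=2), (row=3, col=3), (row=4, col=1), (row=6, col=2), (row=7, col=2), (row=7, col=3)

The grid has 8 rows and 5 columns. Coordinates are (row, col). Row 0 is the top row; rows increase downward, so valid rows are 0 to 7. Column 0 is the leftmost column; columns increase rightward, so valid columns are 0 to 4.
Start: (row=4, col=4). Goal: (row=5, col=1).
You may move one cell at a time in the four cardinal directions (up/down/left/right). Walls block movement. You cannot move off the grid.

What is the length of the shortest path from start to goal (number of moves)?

Answer: Shortest path length: 4

Derivation:
BFS from (row=4, col=4) until reaching (row=5, col=1):
  Distance 0: (row=4, col=4)
  Distance 1: (row=3, col=4), (row=4, col=3), (row=5, col=4)
  Distance 2: (row=2, col=4), (row=4, col=2), (row=5, col=3), (row=6, col=4)
  Distance 3: (row=1, col=4), (row=5, col=2), (row=6, col=3), (row=7, col=4)
  Distance 4: (row=0, col=4), (row=5, col=1)  <- goal reached here
One shortest path (4 moves): (row=4, col=4) -> (row=4, col=3) -> (row=4, col=2) -> (row=5, col=2) -> (row=5, col=1)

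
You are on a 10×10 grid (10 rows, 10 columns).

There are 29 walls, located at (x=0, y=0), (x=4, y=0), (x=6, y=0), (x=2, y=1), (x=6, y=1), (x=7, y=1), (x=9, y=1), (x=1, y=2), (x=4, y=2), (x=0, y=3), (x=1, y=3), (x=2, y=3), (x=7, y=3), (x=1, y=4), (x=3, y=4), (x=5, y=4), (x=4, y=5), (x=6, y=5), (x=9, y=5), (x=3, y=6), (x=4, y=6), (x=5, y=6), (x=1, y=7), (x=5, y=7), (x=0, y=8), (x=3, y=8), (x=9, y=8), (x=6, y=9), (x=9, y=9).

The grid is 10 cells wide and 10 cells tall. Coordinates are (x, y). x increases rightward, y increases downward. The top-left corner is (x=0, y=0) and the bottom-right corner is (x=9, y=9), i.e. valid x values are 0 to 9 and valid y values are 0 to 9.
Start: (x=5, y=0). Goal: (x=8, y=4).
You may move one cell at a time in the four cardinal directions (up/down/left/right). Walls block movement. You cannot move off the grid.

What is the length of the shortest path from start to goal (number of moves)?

Answer: Shortest path length: 7

Derivation:
BFS from (x=5, y=0) until reaching (x=8, y=4):
  Distance 0: (x=5, y=0)
  Distance 1: (x=5, y=1)
  Distance 2: (x=4, y=1), (x=5, y=2)
  Distance 3: (x=3, y=1), (x=6, y=2), (x=5, y=3)
  Distance 4: (x=3, y=0), (x=3, y=2), (x=7, y=2), (x=4, y=3), (x=6, y=3)
  Distance 5: (x=2, y=0), (x=2, y=2), (x=8, y=2), (x=3, y=3), (x=4, y=4), (x=6, y=4)
  Distance 6: (x=1, y=0), (x=8, y=1), (x=9, y=2), (x=8, y=3), (x=7, y=4)
  Distance 7: (x=8, y=0), (x=1, y=1), (x=9, y=3), (x=8, y=4), (x=7, y=5)  <- goal reached here
One shortest path (7 moves): (x=5, y=0) -> (x=5, y=1) -> (x=5, y=2) -> (x=6, y=2) -> (x=7, y=2) -> (x=8, y=2) -> (x=8, y=3) -> (x=8, y=4)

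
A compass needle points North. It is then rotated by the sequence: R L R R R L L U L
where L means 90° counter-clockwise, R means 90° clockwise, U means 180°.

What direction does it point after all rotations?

Start: North
  R (right (90° clockwise)) -> East
  L (left (90° counter-clockwise)) -> North
  R (right (90° clockwise)) -> East
  R (right (90° clockwise)) -> South
  R (right (90° clockwise)) -> West
  L (left (90° counter-clockwise)) -> South
  L (left (90° counter-clockwise)) -> East
  U (U-turn (180°)) -> West
  L (left (90° counter-clockwise)) -> South
Final: South

Answer: Final heading: South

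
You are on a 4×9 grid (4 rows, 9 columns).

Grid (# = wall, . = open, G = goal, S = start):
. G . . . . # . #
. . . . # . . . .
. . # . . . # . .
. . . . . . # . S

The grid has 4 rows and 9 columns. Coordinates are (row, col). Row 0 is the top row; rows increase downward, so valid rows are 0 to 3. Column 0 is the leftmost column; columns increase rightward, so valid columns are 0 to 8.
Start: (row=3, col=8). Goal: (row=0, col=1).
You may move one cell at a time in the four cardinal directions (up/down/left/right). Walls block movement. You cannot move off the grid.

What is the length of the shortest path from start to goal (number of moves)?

BFS from (row=3, col=8) until reaching (row=0, col=1):
  Distance 0: (row=3, col=8)
  Distance 1: (row=2, col=8), (row=3, col=7)
  Distance 2: (row=1, col=8), (row=2, col=7)
  Distance 3: (row=1, col=7)
  Distance 4: (row=0, col=7), (row=1, col=6)
  Distance 5: (row=1, col=5)
  Distance 6: (row=0, col=5), (row=2, col=5)
  Distance 7: (row=0, col=4), (row=2, col=4), (row=3, col=5)
  Distance 8: (row=0, col=3), (row=2, col=3), (row=3, col=4)
  Distance 9: (row=0, col=2), (row=1, col=3), (row=3, col=3)
  Distance 10: (row=0, col=1), (row=1, col=2), (row=3, col=2)  <- goal reached here
One shortest path (10 moves): (row=3, col=8) -> (row=3, col=7) -> (row=2, col=7) -> (row=1, col=7) -> (row=1, col=6) -> (row=1, col=5) -> (row=0, col=5) -> (row=0, col=4) -> (row=0, col=3) -> (row=0, col=2) -> (row=0, col=1)

Answer: Shortest path length: 10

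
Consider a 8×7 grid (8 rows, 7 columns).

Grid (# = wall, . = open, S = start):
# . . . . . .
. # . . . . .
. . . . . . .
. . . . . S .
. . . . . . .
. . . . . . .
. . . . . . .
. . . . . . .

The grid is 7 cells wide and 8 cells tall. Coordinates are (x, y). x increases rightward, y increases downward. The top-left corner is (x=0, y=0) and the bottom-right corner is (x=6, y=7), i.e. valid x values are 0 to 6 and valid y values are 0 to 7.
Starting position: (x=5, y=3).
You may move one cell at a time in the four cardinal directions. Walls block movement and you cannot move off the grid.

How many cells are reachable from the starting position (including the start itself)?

BFS flood-fill from (x=5, y=3):
  Distance 0: (x=5, y=3)
  Distance 1: (x=5, y=2), (x=4, y=3), (x=6, y=3), (x=5, y=4)
  Distance 2: (x=5, y=1), (x=4, y=2), (x=6, y=2), (x=3, y=3), (x=4, y=4), (x=6, y=4), (x=5, y=5)
  Distance 3: (x=5, y=0), (x=4, y=1), (x=6, y=1), (x=3, y=2), (x=2, y=3), (x=3, y=4), (x=4, y=5), (x=6, y=5), (x=5, y=6)
  Distance 4: (x=4, y=0), (x=6, y=0), (x=3, y=1), (x=2, y=2), (x=1, y=3), (x=2, y=4), (x=3, y=5), (x=4, y=6), (x=6, y=6), (x=5, y=7)
  Distance 5: (x=3, y=0), (x=2, y=1), (x=1, y=2), (x=0, y=3), (x=1, y=4), (x=2, y=5), (x=3, y=6), (x=4, y=7), (x=6, y=7)
  Distance 6: (x=2, y=0), (x=0, y=2), (x=0, y=4), (x=1, y=5), (x=2, y=6), (x=3, y=7)
  Distance 7: (x=1, y=0), (x=0, y=1), (x=0, y=5), (x=1, y=6), (x=2, y=7)
  Distance 8: (x=0, y=6), (x=1, y=7)
  Distance 9: (x=0, y=7)
Total reachable: 54 (grid has 54 open cells total)

Answer: Reachable cells: 54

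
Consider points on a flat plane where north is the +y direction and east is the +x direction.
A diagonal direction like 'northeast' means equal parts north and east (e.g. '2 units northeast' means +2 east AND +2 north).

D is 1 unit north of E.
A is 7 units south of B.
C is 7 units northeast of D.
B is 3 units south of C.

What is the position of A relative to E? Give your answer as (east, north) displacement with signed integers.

Answer: A is at (east=7, north=-2) relative to E.

Derivation:
Place E at the origin (east=0, north=0).
  D is 1 unit north of E: delta (east=+0, north=+1); D at (east=0, north=1).
  C is 7 units northeast of D: delta (east=+7, north=+7); C at (east=7, north=8).
  B is 3 units south of C: delta (east=+0, north=-3); B at (east=7, north=5).
  A is 7 units south of B: delta (east=+0, north=-7); A at (east=7, north=-2).
Therefore A relative to E: (east=7, north=-2).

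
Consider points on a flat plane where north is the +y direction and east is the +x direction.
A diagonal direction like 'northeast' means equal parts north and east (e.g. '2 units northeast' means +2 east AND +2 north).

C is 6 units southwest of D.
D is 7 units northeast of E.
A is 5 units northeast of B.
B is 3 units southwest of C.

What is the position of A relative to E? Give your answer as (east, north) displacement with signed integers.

Answer: A is at (east=3, north=3) relative to E.

Derivation:
Place E at the origin (east=0, north=0).
  D is 7 units northeast of E: delta (east=+7, north=+7); D at (east=7, north=7).
  C is 6 units southwest of D: delta (east=-6, north=-6); C at (east=1, north=1).
  B is 3 units southwest of C: delta (east=-3, north=-3); B at (east=-2, north=-2).
  A is 5 units northeast of B: delta (east=+5, north=+5); A at (east=3, north=3).
Therefore A relative to E: (east=3, north=3).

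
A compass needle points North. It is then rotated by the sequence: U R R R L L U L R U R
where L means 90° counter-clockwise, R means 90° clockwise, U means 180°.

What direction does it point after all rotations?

Start: North
  U (U-turn (180°)) -> South
  R (right (90° clockwise)) -> West
  R (right (90° clockwise)) -> North
  R (right (90° clockwise)) -> East
  L (left (90° counter-clockwise)) -> North
  L (left (90° counter-clockwise)) -> West
  U (U-turn (180°)) -> East
  L (left (90° counter-clockwise)) -> North
  R (right (90° clockwise)) -> East
  U (U-turn (180°)) -> West
  R (right (90° clockwise)) -> North
Final: North

Answer: Final heading: North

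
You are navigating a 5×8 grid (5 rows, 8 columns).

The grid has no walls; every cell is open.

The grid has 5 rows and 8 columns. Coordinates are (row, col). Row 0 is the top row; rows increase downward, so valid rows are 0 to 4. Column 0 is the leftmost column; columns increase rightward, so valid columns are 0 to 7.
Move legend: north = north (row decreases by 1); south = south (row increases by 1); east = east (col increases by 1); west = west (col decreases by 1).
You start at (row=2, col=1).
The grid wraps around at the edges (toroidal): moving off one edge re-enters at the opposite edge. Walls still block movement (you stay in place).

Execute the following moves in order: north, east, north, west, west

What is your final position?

Start: (row=2, col=1)
  north (north): (row=2, col=1) -> (row=1, col=1)
  east (east): (row=1, col=1) -> (row=1, col=2)
  north (north): (row=1, col=2) -> (row=0, col=2)
  west (west): (row=0, col=2) -> (row=0, col=1)
  west (west): (row=0, col=1) -> (row=0, col=0)
Final: (row=0, col=0)

Answer: Final position: (row=0, col=0)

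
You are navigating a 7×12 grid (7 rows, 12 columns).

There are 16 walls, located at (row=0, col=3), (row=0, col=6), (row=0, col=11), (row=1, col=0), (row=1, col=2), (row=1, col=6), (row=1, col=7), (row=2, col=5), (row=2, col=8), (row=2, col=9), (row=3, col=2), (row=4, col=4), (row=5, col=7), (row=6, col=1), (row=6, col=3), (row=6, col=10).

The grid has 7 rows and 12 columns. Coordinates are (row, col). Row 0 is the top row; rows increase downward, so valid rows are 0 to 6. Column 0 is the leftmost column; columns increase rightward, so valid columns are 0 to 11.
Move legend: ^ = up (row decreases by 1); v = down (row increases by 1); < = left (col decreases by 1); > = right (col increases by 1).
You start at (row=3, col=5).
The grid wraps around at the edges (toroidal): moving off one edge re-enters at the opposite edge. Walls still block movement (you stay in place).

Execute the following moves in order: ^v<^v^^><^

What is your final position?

Start: (row=3, col=5)
  ^ (up): blocked, stay at (row=3, col=5)
  v (down): (row=3, col=5) -> (row=4, col=5)
  < (left): blocked, stay at (row=4, col=5)
  ^ (up): (row=4, col=5) -> (row=3, col=5)
  v (down): (row=3, col=5) -> (row=4, col=5)
  ^ (up): (row=4, col=5) -> (row=3, col=5)
  ^ (up): blocked, stay at (row=3, col=5)
  > (right): (row=3, col=5) -> (row=3, col=6)
  < (left): (row=3, col=6) -> (row=3, col=5)
  ^ (up): blocked, stay at (row=3, col=5)
Final: (row=3, col=5)

Answer: Final position: (row=3, col=5)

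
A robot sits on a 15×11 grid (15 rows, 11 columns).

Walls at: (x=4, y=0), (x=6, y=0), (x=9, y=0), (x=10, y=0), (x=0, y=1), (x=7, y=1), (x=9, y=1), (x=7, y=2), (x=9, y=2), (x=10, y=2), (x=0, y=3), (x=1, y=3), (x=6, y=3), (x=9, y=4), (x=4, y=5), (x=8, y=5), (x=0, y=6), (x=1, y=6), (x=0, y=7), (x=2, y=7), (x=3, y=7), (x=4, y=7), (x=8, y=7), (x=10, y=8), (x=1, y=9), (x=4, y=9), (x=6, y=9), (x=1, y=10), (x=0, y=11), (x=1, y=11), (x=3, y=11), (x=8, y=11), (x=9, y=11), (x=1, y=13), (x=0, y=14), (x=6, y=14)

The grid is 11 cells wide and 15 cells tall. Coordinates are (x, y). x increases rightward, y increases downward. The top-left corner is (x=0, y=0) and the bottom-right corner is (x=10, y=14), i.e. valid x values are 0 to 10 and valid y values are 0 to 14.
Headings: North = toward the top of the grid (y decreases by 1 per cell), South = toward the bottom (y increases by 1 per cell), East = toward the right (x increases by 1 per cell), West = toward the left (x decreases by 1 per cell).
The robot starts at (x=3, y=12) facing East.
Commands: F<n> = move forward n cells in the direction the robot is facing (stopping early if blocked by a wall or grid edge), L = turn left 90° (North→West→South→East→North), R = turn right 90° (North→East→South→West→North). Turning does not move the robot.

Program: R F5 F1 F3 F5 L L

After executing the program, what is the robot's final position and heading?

Answer: Final position: (x=3, y=14), facing North

Derivation:
Start: (x=3, y=12), facing East
  R: turn right, now facing South
  F5: move forward 2/5 (blocked), now at (x=3, y=14)
  F1: move forward 0/1 (blocked), now at (x=3, y=14)
  F3: move forward 0/3 (blocked), now at (x=3, y=14)
  F5: move forward 0/5 (blocked), now at (x=3, y=14)
  L: turn left, now facing East
  L: turn left, now facing North
Final: (x=3, y=14), facing North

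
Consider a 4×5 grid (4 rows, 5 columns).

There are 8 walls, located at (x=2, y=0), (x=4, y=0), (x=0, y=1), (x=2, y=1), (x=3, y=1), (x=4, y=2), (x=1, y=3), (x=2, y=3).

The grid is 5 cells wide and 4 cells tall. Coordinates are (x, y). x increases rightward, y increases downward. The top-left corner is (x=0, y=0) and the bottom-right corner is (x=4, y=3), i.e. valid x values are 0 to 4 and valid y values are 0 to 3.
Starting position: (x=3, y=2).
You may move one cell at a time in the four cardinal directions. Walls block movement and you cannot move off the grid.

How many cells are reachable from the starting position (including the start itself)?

BFS flood-fill from (x=3, y=2):
  Distance 0: (x=3, y=2)
  Distance 1: (x=2, y=2), (x=3, y=3)
  Distance 2: (x=1, y=2), (x=4, y=3)
  Distance 3: (x=1, y=1), (x=0, y=2)
  Distance 4: (x=1, y=0), (x=0, y=3)
  Distance 5: (x=0, y=0)
Total reachable: 10 (grid has 12 open cells total)

Answer: Reachable cells: 10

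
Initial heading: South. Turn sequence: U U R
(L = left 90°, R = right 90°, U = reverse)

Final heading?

Start: South
  U (U-turn (180°)) -> North
  U (U-turn (180°)) -> South
  R (right (90° clockwise)) -> West
Final: West

Answer: Final heading: West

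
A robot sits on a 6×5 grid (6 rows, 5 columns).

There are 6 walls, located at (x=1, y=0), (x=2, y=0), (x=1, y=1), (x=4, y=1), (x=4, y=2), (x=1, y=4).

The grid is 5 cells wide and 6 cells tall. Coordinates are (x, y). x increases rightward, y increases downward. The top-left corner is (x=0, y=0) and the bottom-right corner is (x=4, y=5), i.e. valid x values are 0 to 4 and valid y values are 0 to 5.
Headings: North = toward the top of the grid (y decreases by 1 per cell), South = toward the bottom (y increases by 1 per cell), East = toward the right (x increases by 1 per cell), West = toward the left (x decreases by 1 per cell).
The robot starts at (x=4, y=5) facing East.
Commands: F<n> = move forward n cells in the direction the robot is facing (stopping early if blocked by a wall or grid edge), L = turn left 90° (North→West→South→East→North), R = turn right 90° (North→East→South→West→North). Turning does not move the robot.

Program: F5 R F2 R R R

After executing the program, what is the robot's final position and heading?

Answer: Final position: (x=4, y=5), facing East

Derivation:
Start: (x=4, y=5), facing East
  F5: move forward 0/5 (blocked), now at (x=4, y=5)
  R: turn right, now facing South
  F2: move forward 0/2 (blocked), now at (x=4, y=5)
  R: turn right, now facing West
  R: turn right, now facing North
  R: turn right, now facing East
Final: (x=4, y=5), facing East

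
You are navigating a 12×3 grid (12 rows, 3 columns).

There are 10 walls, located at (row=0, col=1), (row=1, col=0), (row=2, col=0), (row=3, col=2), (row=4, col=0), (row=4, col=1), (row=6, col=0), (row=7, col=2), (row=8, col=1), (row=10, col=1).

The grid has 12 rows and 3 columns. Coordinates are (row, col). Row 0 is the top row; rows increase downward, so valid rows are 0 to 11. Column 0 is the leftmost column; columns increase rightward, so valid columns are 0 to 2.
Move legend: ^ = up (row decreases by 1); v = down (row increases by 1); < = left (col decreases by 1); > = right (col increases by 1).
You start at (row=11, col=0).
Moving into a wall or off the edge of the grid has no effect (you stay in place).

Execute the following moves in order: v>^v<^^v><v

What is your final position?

Start: (row=11, col=0)
  v (down): blocked, stay at (row=11, col=0)
  > (right): (row=11, col=0) -> (row=11, col=1)
  ^ (up): blocked, stay at (row=11, col=1)
  v (down): blocked, stay at (row=11, col=1)
  < (left): (row=11, col=1) -> (row=11, col=0)
  ^ (up): (row=11, col=0) -> (row=10, col=0)
  ^ (up): (row=10, col=0) -> (row=9, col=0)
  v (down): (row=9, col=0) -> (row=10, col=0)
  > (right): blocked, stay at (row=10, col=0)
  < (left): blocked, stay at (row=10, col=0)
  v (down): (row=10, col=0) -> (row=11, col=0)
Final: (row=11, col=0)

Answer: Final position: (row=11, col=0)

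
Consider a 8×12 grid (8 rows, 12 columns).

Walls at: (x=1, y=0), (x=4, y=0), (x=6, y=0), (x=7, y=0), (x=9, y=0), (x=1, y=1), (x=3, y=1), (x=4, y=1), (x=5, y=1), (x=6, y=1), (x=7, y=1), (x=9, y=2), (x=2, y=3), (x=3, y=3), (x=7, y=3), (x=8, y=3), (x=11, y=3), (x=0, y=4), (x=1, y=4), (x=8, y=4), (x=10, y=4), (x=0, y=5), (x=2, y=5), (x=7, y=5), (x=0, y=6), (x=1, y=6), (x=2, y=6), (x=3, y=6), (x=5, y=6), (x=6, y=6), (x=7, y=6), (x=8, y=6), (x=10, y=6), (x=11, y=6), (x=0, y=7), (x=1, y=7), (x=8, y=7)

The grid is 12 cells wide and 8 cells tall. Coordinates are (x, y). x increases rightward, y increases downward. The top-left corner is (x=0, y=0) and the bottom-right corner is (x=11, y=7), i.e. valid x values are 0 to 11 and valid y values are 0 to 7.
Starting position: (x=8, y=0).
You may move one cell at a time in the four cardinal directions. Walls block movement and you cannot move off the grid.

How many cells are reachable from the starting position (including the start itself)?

BFS flood-fill from (x=8, y=0):
  Distance 0: (x=8, y=0)
  Distance 1: (x=8, y=1)
  Distance 2: (x=9, y=1), (x=8, y=2)
  Distance 3: (x=10, y=1), (x=7, y=2)
  Distance 4: (x=10, y=0), (x=11, y=1), (x=6, y=2), (x=10, y=2)
  Distance 5: (x=11, y=0), (x=5, y=2), (x=11, y=2), (x=6, y=3), (x=10, y=3)
  Distance 6: (x=4, y=2), (x=5, y=3), (x=9, y=3), (x=6, y=4)
  Distance 7: (x=3, y=2), (x=4, y=3), (x=5, y=4), (x=7, y=4), (x=9, y=4), (x=6, y=5)
  Distance 8: (x=2, y=2), (x=4, y=4), (x=5, y=5), (x=9, y=5)
  Distance 9: (x=2, y=1), (x=1, y=2), (x=3, y=4), (x=4, y=5), (x=8, y=5), (x=10, y=5), (x=9, y=6)
  Distance 10: (x=2, y=0), (x=0, y=2), (x=1, y=3), (x=2, y=4), (x=3, y=5), (x=11, y=5), (x=4, y=6), (x=9, y=7)
  Distance 11: (x=3, y=0), (x=0, y=1), (x=0, y=3), (x=11, y=4), (x=4, y=7), (x=10, y=7)
  Distance 12: (x=0, y=0), (x=3, y=7), (x=5, y=7), (x=11, y=7)
  Distance 13: (x=2, y=7), (x=6, y=7)
  Distance 14: (x=7, y=7)
Total reachable: 57 (grid has 59 open cells total)

Answer: Reachable cells: 57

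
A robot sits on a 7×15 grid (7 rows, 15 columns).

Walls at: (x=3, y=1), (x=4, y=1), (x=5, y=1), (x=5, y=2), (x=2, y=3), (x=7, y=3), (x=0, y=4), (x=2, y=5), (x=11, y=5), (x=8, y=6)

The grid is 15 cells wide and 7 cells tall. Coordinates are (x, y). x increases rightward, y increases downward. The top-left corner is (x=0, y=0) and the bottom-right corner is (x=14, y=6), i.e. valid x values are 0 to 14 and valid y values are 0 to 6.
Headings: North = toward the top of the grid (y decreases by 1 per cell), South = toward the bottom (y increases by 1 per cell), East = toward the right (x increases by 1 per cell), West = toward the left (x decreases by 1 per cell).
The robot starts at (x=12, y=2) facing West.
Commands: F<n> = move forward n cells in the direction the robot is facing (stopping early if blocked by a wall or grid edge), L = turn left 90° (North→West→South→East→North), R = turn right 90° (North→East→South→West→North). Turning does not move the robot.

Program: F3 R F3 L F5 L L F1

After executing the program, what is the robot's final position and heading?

Start: (x=12, y=2), facing West
  F3: move forward 3, now at (x=9, y=2)
  R: turn right, now facing North
  F3: move forward 2/3 (blocked), now at (x=9, y=0)
  L: turn left, now facing West
  F5: move forward 5, now at (x=4, y=0)
  L: turn left, now facing South
  L: turn left, now facing East
  F1: move forward 1, now at (x=5, y=0)
Final: (x=5, y=0), facing East

Answer: Final position: (x=5, y=0), facing East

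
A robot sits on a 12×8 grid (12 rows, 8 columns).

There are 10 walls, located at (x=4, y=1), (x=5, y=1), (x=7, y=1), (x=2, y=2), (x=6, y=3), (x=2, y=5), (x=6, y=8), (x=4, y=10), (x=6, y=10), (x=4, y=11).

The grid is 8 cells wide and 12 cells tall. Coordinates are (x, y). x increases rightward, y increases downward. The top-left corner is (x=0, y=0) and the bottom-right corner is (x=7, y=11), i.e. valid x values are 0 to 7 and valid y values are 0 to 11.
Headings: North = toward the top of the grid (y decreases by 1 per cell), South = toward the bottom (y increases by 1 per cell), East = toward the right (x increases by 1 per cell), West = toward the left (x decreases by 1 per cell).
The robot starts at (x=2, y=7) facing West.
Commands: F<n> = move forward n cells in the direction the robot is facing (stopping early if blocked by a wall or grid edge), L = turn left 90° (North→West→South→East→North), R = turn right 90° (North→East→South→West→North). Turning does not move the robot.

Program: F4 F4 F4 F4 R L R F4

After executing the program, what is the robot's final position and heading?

Answer: Final position: (x=0, y=3), facing North

Derivation:
Start: (x=2, y=7), facing West
  F4: move forward 2/4 (blocked), now at (x=0, y=7)
  [×3]F4: move forward 0/4 (blocked), now at (x=0, y=7)
  R: turn right, now facing North
  L: turn left, now facing West
  R: turn right, now facing North
  F4: move forward 4, now at (x=0, y=3)
Final: (x=0, y=3), facing North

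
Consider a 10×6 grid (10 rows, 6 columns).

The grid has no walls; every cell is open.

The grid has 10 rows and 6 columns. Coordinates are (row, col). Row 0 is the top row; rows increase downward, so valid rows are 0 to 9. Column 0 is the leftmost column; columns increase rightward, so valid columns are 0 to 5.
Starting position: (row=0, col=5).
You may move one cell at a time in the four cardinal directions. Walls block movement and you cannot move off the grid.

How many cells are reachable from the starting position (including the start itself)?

BFS flood-fill from (row=0, col=5):
  Distance 0: (row=0, col=5)
  Distance 1: (row=0, col=4), (row=1, col=5)
  Distance 2: (row=0, col=3), (row=1, col=4), (row=2, col=5)
  Distance 3: (row=0, col=2), (row=1, col=3), (row=2, col=4), (row=3, col=5)
  Distance 4: (row=0, col=1), (row=1, col=2), (row=2, col=3), (row=3, col=4), (row=4, col=5)
  Distance 5: (row=0, col=0), (row=1, col=1), (row=2, col=2), (row=3, col=3), (row=4, col=4), (row=5, col=5)
  Distance 6: (row=1, col=0), (row=2, col=1), (row=3, col=2), (row=4, col=3), (row=5, col=4), (row=6, col=5)
  Distance 7: (row=2, col=0), (row=3, col=1), (row=4, col=2), (row=5, col=3), (row=6, col=4), (row=7, col=5)
  Distance 8: (row=3, col=0), (row=4, col=1), (row=5, col=2), (row=6, col=3), (row=7, col=4), (row=8, col=5)
  Distance 9: (row=4, col=0), (row=5, col=1), (row=6, col=2), (row=7, col=3), (row=8, col=4), (row=9, col=5)
  Distance 10: (row=5, col=0), (row=6, col=1), (row=7, col=2), (row=8, col=3), (row=9, col=4)
  Distance 11: (row=6, col=0), (row=7, col=1), (row=8, col=2), (row=9, col=3)
  Distance 12: (row=7, col=0), (row=8, col=1), (row=9, col=2)
  Distance 13: (row=8, col=0), (row=9, col=1)
  Distance 14: (row=9, col=0)
Total reachable: 60 (grid has 60 open cells total)

Answer: Reachable cells: 60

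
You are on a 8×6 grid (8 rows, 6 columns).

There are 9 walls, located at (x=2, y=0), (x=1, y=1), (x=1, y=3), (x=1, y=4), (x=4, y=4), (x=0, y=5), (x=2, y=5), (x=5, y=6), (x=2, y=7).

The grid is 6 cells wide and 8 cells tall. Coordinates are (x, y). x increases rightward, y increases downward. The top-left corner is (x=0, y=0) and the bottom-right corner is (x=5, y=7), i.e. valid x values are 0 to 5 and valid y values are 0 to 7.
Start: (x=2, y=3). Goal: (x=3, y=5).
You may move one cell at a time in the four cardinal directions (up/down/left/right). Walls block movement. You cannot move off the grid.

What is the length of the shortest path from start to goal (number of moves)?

Answer: Shortest path length: 3

Derivation:
BFS from (x=2, y=3) until reaching (x=3, y=5):
  Distance 0: (x=2, y=3)
  Distance 1: (x=2, y=2), (x=3, y=3), (x=2, y=4)
  Distance 2: (x=2, y=1), (x=1, y=2), (x=3, y=2), (x=4, y=3), (x=3, y=4)
  Distance 3: (x=3, y=1), (x=0, y=2), (x=4, y=2), (x=5, y=3), (x=3, y=5)  <- goal reached here
One shortest path (3 moves): (x=2, y=3) -> (x=3, y=3) -> (x=3, y=4) -> (x=3, y=5)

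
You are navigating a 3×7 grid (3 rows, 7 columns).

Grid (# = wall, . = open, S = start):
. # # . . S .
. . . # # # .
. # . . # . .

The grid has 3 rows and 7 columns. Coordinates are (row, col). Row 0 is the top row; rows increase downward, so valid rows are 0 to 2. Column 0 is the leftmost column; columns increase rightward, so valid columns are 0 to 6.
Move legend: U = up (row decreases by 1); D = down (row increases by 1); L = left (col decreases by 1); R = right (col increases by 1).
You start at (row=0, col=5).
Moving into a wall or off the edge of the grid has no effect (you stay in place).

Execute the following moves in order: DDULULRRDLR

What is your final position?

Start: (row=0, col=5)
  D (down): blocked, stay at (row=0, col=5)
  D (down): blocked, stay at (row=0, col=5)
  U (up): blocked, stay at (row=0, col=5)
  L (left): (row=0, col=5) -> (row=0, col=4)
  U (up): blocked, stay at (row=0, col=4)
  L (left): (row=0, col=4) -> (row=0, col=3)
  R (right): (row=0, col=3) -> (row=0, col=4)
  R (right): (row=0, col=4) -> (row=0, col=5)
  D (down): blocked, stay at (row=0, col=5)
  L (left): (row=0, col=5) -> (row=0, col=4)
  R (right): (row=0, col=4) -> (row=0, col=5)
Final: (row=0, col=5)

Answer: Final position: (row=0, col=5)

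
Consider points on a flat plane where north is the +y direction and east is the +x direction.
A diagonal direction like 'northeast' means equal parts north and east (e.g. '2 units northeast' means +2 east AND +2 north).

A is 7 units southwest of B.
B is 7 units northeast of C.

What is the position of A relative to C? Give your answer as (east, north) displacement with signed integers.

Answer: A is at (east=0, north=0) relative to C.

Derivation:
Place C at the origin (east=0, north=0).
  B is 7 units northeast of C: delta (east=+7, north=+7); B at (east=7, north=7).
  A is 7 units southwest of B: delta (east=-7, north=-7); A at (east=0, north=0).
Therefore A relative to C: (east=0, north=0).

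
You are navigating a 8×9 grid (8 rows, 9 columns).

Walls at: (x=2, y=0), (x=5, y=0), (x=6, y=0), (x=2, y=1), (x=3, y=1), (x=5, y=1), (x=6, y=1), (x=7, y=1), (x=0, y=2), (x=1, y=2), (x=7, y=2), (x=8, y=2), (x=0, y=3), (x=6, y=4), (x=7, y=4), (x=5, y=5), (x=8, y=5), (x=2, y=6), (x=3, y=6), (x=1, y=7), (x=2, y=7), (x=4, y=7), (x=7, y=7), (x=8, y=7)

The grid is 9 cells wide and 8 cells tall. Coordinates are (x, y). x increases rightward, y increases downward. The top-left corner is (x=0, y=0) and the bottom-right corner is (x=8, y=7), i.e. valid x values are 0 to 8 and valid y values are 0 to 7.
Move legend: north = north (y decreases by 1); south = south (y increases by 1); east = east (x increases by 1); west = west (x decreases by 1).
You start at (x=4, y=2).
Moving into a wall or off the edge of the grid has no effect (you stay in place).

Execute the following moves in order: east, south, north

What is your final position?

Start: (x=4, y=2)
  east (east): (x=4, y=2) -> (x=5, y=2)
  south (south): (x=5, y=2) -> (x=5, y=3)
  north (north): (x=5, y=3) -> (x=5, y=2)
Final: (x=5, y=2)

Answer: Final position: (x=5, y=2)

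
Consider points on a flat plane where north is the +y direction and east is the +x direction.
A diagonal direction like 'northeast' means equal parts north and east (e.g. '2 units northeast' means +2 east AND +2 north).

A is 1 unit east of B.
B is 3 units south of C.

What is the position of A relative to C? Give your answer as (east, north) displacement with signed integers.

Place C at the origin (east=0, north=0).
  B is 3 units south of C: delta (east=+0, north=-3); B at (east=0, north=-3).
  A is 1 unit east of B: delta (east=+1, north=+0); A at (east=1, north=-3).
Therefore A relative to C: (east=1, north=-3).

Answer: A is at (east=1, north=-3) relative to C.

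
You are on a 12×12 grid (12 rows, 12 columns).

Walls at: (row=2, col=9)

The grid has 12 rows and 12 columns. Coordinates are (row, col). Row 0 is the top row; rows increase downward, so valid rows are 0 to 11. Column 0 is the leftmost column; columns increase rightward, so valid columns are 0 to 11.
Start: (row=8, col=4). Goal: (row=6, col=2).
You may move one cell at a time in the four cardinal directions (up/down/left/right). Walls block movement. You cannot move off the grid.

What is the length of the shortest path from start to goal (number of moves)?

Answer: Shortest path length: 4

Derivation:
BFS from (row=8, col=4) until reaching (row=6, col=2):
  Distance 0: (row=8, col=4)
  Distance 1: (row=7, col=4), (row=8, col=3), (row=8, col=5), (row=9, col=4)
  Distance 2: (row=6, col=4), (row=7, col=3), (row=7, col=5), (row=8, col=2), (row=8, col=6), (row=9, col=3), (row=9, col=5), (row=10, col=4)
  Distance 3: (row=5, col=4), (row=6, col=3), (row=6, col=5), (row=7, col=2), (row=7, col=6), (row=8, col=1), (row=8, col=7), (row=9, col=2), (row=9, col=6), (row=10, col=3), (row=10, col=5), (row=11, col=4)
  Distance 4: (row=4, col=4), (row=5, col=3), (row=5, col=5), (row=6, col=2), (row=6, col=6), (row=7, col=1), (row=7, col=7), (row=8, col=0), (row=8, col=8), (row=9, col=1), (row=9, col=7), (row=10, col=2), (row=10, col=6), (row=11, col=3), (row=11, col=5)  <- goal reached here
One shortest path (4 moves): (row=8, col=4) -> (row=8, col=3) -> (row=8, col=2) -> (row=7, col=2) -> (row=6, col=2)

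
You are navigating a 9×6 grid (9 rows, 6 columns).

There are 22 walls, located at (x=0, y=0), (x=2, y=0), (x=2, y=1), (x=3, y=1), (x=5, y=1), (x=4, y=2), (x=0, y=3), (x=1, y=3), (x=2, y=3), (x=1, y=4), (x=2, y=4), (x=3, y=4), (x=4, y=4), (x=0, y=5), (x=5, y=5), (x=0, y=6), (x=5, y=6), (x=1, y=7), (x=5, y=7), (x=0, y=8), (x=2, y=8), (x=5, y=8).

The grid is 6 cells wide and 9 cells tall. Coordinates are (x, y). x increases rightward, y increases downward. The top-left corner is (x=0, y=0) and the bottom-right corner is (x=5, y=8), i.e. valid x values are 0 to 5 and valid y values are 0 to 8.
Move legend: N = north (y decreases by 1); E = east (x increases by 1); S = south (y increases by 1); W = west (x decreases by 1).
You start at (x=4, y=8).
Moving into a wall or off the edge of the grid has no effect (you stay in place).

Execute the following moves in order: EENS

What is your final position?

Start: (x=4, y=8)
  E (east): blocked, stay at (x=4, y=8)
  E (east): blocked, stay at (x=4, y=8)
  N (north): (x=4, y=8) -> (x=4, y=7)
  S (south): (x=4, y=7) -> (x=4, y=8)
Final: (x=4, y=8)

Answer: Final position: (x=4, y=8)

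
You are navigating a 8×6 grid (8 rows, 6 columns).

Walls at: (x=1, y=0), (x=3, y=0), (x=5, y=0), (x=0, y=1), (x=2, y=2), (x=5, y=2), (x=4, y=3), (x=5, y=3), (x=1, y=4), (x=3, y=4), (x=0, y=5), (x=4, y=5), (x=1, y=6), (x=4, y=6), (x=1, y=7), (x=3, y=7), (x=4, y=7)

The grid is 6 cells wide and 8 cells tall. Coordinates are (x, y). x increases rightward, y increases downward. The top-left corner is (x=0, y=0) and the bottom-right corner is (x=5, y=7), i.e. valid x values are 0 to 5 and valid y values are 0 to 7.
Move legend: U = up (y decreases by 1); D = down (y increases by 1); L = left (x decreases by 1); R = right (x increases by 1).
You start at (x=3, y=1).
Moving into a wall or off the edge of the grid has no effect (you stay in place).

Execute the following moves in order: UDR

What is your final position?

Start: (x=3, y=1)
  U (up): blocked, stay at (x=3, y=1)
  D (down): (x=3, y=1) -> (x=3, y=2)
  R (right): (x=3, y=2) -> (x=4, y=2)
Final: (x=4, y=2)

Answer: Final position: (x=4, y=2)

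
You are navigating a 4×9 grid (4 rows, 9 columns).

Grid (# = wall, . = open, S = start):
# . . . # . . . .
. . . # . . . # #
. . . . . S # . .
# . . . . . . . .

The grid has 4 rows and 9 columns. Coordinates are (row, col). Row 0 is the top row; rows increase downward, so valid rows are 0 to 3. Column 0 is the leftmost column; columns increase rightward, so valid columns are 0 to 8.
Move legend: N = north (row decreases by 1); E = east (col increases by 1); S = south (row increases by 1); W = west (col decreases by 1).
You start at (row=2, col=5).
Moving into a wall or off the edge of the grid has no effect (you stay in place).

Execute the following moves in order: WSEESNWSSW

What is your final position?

Start: (row=2, col=5)
  W (west): (row=2, col=5) -> (row=2, col=4)
  S (south): (row=2, col=4) -> (row=3, col=4)
  E (east): (row=3, col=4) -> (row=3, col=5)
  E (east): (row=3, col=5) -> (row=3, col=6)
  S (south): blocked, stay at (row=3, col=6)
  N (north): blocked, stay at (row=3, col=6)
  W (west): (row=3, col=6) -> (row=3, col=5)
  S (south): blocked, stay at (row=3, col=5)
  S (south): blocked, stay at (row=3, col=5)
  W (west): (row=3, col=5) -> (row=3, col=4)
Final: (row=3, col=4)

Answer: Final position: (row=3, col=4)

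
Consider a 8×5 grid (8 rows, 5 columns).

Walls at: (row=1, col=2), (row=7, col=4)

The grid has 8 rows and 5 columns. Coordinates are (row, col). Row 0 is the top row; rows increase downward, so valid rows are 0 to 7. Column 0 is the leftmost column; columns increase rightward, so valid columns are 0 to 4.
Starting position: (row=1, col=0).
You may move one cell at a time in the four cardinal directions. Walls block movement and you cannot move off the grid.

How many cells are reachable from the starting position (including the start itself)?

BFS flood-fill from (row=1, col=0):
  Distance 0: (row=1, col=0)
  Distance 1: (row=0, col=0), (row=1, col=1), (row=2, col=0)
  Distance 2: (row=0, col=1), (row=2, col=1), (row=3, col=0)
  Distance 3: (row=0, col=2), (row=2, col=2), (row=3, col=1), (row=4, col=0)
  Distance 4: (row=0, col=3), (row=2, col=3), (row=3, col=2), (row=4, col=1), (row=5, col=0)
  Distance 5: (row=0, col=4), (row=1, col=3), (row=2, col=4), (row=3, col=3), (row=4, col=2), (row=5, col=1), (row=6, col=0)
  Distance 6: (row=1, col=4), (row=3, col=4), (row=4, col=3), (row=5, col=2), (row=6, col=1), (row=7, col=0)
  Distance 7: (row=4, col=4), (row=5, col=3), (row=6, col=2), (row=7, col=1)
  Distance 8: (row=5, col=4), (row=6, col=3), (row=7, col=2)
  Distance 9: (row=6, col=4), (row=7, col=3)
Total reachable: 38 (grid has 38 open cells total)

Answer: Reachable cells: 38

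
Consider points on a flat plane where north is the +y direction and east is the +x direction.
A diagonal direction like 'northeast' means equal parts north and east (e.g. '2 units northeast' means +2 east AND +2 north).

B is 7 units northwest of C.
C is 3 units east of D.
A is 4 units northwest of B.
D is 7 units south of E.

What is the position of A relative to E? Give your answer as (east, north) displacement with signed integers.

Place E at the origin (east=0, north=0).
  D is 7 units south of E: delta (east=+0, north=-7); D at (east=0, north=-7).
  C is 3 units east of D: delta (east=+3, north=+0); C at (east=3, north=-7).
  B is 7 units northwest of C: delta (east=-7, north=+7); B at (east=-4, north=0).
  A is 4 units northwest of B: delta (east=-4, north=+4); A at (east=-8, north=4).
Therefore A relative to E: (east=-8, north=4).

Answer: A is at (east=-8, north=4) relative to E.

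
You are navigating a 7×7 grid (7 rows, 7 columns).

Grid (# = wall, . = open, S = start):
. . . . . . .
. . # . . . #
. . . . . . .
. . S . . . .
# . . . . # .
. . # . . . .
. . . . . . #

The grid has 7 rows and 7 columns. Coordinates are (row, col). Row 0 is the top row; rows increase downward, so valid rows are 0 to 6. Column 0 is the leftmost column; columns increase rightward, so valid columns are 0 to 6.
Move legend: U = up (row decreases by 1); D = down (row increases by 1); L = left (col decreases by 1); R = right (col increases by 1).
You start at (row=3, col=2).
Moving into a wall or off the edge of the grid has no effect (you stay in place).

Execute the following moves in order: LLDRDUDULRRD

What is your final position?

Answer: Final position: (row=4, col=2)

Derivation:
Start: (row=3, col=2)
  L (left): (row=3, col=2) -> (row=3, col=1)
  L (left): (row=3, col=1) -> (row=3, col=0)
  D (down): blocked, stay at (row=3, col=0)
  R (right): (row=3, col=0) -> (row=3, col=1)
  D (down): (row=3, col=1) -> (row=4, col=1)
  U (up): (row=4, col=1) -> (row=3, col=1)
  D (down): (row=3, col=1) -> (row=4, col=1)
  U (up): (row=4, col=1) -> (row=3, col=1)
  L (left): (row=3, col=1) -> (row=3, col=0)
  R (right): (row=3, col=0) -> (row=3, col=1)
  R (right): (row=3, col=1) -> (row=3, col=2)
  D (down): (row=3, col=2) -> (row=4, col=2)
Final: (row=4, col=2)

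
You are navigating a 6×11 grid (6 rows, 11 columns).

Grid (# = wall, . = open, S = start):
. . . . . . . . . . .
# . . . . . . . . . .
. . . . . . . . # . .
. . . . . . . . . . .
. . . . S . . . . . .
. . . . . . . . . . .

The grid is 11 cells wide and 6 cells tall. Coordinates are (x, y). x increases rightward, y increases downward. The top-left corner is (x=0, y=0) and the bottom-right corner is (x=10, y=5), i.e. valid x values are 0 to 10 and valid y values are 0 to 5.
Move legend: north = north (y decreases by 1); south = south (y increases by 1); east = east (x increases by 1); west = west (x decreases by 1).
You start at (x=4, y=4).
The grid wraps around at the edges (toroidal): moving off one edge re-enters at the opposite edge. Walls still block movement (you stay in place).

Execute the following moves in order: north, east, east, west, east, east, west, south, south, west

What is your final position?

Answer: Final position: (x=5, y=5)

Derivation:
Start: (x=4, y=4)
  north (north): (x=4, y=4) -> (x=4, y=3)
  east (east): (x=4, y=3) -> (x=5, y=3)
  east (east): (x=5, y=3) -> (x=6, y=3)
  west (west): (x=6, y=3) -> (x=5, y=3)
  east (east): (x=5, y=3) -> (x=6, y=3)
  east (east): (x=6, y=3) -> (x=7, y=3)
  west (west): (x=7, y=3) -> (x=6, y=3)
  south (south): (x=6, y=3) -> (x=6, y=4)
  south (south): (x=6, y=4) -> (x=6, y=5)
  west (west): (x=6, y=5) -> (x=5, y=5)
Final: (x=5, y=5)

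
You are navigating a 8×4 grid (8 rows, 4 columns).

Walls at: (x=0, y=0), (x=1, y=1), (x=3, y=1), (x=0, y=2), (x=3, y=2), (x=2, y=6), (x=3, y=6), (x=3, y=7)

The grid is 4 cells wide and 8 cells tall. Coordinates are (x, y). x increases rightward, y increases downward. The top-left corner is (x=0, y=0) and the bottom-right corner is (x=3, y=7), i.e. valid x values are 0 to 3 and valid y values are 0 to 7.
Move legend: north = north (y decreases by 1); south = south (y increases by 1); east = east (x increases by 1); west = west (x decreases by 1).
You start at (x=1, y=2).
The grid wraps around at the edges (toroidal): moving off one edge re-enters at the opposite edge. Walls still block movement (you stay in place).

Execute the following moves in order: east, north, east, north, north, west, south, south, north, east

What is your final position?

Start: (x=1, y=2)
  east (east): (x=1, y=2) -> (x=2, y=2)
  north (north): (x=2, y=2) -> (x=2, y=1)
  east (east): blocked, stay at (x=2, y=1)
  north (north): (x=2, y=1) -> (x=2, y=0)
  north (north): (x=2, y=0) -> (x=2, y=7)
  west (west): (x=2, y=7) -> (x=1, y=7)
  south (south): (x=1, y=7) -> (x=1, y=0)
  south (south): blocked, stay at (x=1, y=0)
  north (north): (x=1, y=0) -> (x=1, y=7)
  east (east): (x=1, y=7) -> (x=2, y=7)
Final: (x=2, y=7)

Answer: Final position: (x=2, y=7)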